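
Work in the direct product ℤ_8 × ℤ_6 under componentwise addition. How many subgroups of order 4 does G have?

|G| = 48 and 4 | 48, so subgroups of order 4 are possible by Lagrange.
The subgroups of order 4 are: {(0,0), (0,3), (4,0), (4,3)}; {(0,0), (2,0), (4,0), (6,0)}; {(0,0), (2,3), (4,0), (6,3)}.
So G has 3 subgroups of order 4.

3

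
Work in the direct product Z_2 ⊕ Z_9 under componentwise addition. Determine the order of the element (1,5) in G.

The order of (1,5) in Z_2 × Z_9 is lcm(ord(1) in Z_2, ord(5) in Z_9).
ord(1) = 2 and ord(5) = 9, so |⟨(1,5)⟩| = lcm(2, 9) = 18.

18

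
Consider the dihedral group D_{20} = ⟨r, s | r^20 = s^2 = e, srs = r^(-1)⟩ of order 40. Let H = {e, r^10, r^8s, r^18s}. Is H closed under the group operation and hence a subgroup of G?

|H| = 4 divides |G| = 40, consistent with Lagrange.
H contains the identity, every element's inverse is in H, and H is closed under ·: it is a subgroup.

Yes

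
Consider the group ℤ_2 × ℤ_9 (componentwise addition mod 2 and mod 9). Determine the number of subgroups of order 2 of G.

|G| = 18 and 2 | 18, so subgroups of order 2 are possible by Lagrange.
The subgroups of order 2 are: {(0,0), (1,0)}.
So G has 1 subgroup of order 2.

1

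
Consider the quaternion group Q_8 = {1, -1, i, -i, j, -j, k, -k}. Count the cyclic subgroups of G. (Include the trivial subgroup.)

Group the elements of G by the cyclic subgroup they generate; each cyclic subgroup of order d accounts for φ(d) elements.
Cyclic subgroups by order — order 1: 1; order 2: 1; order 4: 3.
Total: 5.

5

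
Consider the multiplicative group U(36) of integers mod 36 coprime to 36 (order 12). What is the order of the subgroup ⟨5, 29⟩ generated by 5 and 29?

6

|⟨5⟩| = 6 and |⟨29⟩| = 6, so |H| is a multiple of lcm(6, 6) = 6 and divides |G| = 12.
Closing under the operation: H = {1, 5, 13, 17, 25, 29}, so |H| = 6.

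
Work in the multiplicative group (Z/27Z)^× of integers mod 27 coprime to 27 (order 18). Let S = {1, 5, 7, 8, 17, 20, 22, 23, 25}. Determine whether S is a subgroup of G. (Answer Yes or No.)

No

5 ∈ S but its inverse 11 ∉ S, so S is not a subgroup.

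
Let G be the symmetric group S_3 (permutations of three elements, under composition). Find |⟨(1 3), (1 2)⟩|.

6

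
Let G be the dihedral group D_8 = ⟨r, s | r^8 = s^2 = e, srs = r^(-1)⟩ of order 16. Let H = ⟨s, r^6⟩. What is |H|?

8

|⟨s⟩| = 2 and |⟨r^6⟩| = 4, so |H| is a multiple of lcm(2, 4) = 4 and divides |G| = 16.
Closing under the operation: H = {e, r^2, r^4, r^6, s, r^2s, r^4s, r^6s}, so |H| = 8.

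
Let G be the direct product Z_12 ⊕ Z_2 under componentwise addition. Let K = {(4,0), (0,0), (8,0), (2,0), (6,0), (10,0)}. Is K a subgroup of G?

Yes

|K| = 6 divides |G| = 24, consistent with Lagrange.
K contains the identity, every element's inverse is in K, and K is closed under +: it is a subgroup.
In fact K = ⟨(10,0)⟩.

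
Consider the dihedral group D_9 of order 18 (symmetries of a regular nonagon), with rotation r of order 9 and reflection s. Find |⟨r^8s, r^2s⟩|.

6

|⟨r^8s⟩| = 2 and |⟨r^2s⟩| = 2, so |H| is a multiple of lcm(2, 2) = 2 and divides |G| = 18.
Closing under the operation: H = {e, r^3, r^6, r^2s, r^5s, r^8s}, so |H| = 6.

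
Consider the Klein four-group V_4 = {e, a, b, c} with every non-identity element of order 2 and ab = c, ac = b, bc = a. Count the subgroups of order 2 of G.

|G| = 4 and 2 | 4, so subgroups of order 2 are possible by Lagrange.
The subgroups of order 2 are: {e, a}; {e, b}; {e, c}.
So G has 3 subgroups of order 2.

3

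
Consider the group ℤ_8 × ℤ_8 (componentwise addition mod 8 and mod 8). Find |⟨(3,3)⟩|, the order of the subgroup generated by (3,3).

The order of (3,3) in Z_8 × Z_8 is lcm(ord(3) in Z_8, ord(3) in Z_8).
ord(3) = 8 and ord(3) = 8, so |⟨(3,3)⟩| = lcm(8, 8) = 8.

8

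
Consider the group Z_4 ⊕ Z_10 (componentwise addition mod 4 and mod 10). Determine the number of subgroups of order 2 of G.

3

|G| = 40 and 2 | 40, so subgroups of order 2 are possible by Lagrange.
The subgroups of order 2 are: {(0,0), (0,5)}; {(0,0), (2,0)}; {(0,0), (2,5)}.
So G has 3 subgroups of order 2.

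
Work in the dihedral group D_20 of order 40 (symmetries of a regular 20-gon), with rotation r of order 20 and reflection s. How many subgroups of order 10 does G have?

|G| = 40 and 10 | 40, so subgroups of order 10 are possible by Lagrange.
The subgroups of order 10 are: {e, r^2, r^4, r^6, r^8, r^10, r^12, r^14, r^16, r^18}; {e, r^4, r^8, r^12, r^16, r^2s, r^6s, r^10s, r^14s, r^18s}; {e, r^4, r^8, r^12, r^16, r^3s, r^7s, r^11s, r^15s, r^19s}; {e, r^4, r^8, r^12, r^16, s, r^4s, r^8s, r^12s, r^16s}; … (5 in all).
So G has 5 subgroups of order 10.

5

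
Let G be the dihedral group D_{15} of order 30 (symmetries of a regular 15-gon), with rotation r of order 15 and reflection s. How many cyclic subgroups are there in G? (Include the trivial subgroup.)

19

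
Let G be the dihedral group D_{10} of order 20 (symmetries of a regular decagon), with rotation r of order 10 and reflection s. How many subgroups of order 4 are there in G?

5

|G| = 20 and 4 | 20, so subgroups of order 4 are possible by Lagrange.
The subgroups of order 4 are: {e, r^5, r^2s, r^7s}; {e, r^5, r^3s, r^8s}; {e, r^5, r^4s, r^9s}; {e, r^5, s, r^5s}; … (5 in all).
So G has 5 subgroups of order 4.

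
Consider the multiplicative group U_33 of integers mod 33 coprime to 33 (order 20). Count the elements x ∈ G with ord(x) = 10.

12

Enumerating element orders in G gives 12 elements of order 10.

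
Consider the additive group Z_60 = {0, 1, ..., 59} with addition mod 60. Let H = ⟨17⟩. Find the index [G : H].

|⟨17⟩| = 60 and |G| = 60.
By Lagrange, [G : H] = |G|/|H| = 60/60 = 1.

1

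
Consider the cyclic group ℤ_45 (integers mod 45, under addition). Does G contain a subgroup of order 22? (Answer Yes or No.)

No

22 does not divide |G| = 45, so by Lagrange no subgroup of order 22 exists.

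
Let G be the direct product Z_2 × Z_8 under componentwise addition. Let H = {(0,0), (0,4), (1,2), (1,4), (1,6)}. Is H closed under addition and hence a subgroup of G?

No

|H| = 5 does not divide |G| = 16, so by Lagrange H is not a subgroup.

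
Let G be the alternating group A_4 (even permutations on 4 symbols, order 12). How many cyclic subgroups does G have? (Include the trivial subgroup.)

Each element a generates a cyclic subgroup ⟨a⟩; distinct elements may generate the same one (a cyclic group of order d has φ(d) generators).
Cyclic subgroups by order — order 1: 1; order 2: 3; order 3: 4.
Total: 8.

8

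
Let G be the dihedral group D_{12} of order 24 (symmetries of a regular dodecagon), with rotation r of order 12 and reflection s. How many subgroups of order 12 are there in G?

|G| = 24 and 12 | 24, so subgroups of order 12 are possible by Lagrange.
The subgroups of order 12 are: {e, r, r^2, r^3, r^4, r^5, r^6, r^7, r^8, r^9, r^10, r^11}; {e, r^2, r^4, r^6, r^8, r^10, s, r^2s, r^4s, r^6s, r^8s, r^10s}; {e, r^2, r^4, r^6, r^8, r^10, rs, r^3s, r^5s, r^7s, r^9s, r^11s}.
So G has 3 subgroups of order 12.

3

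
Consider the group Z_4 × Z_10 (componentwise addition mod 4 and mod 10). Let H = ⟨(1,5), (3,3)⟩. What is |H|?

|⟨(1,5)⟩| = 4 and |⟨(3,3)⟩| = 20, so |H| is a multiple of lcm(4, 20) = 20 and divides |G| = 40.
Closing under the operation: H = {(0,0), (0,2), (0,4), (0,6), (0,8), (1,1), (1,3), (1,5), (1,7), (1,9), (2,0), (2,2), (2,4), (2,6), (2,8), (3,1), (3,3), (3,5), (3,7), (3,9)}, so |H| = 20.

20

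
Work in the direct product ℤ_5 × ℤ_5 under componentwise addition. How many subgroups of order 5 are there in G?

|G| = 25 and 5 | 25, so subgroups of order 5 are possible by Lagrange.
The subgroups of order 5 are: {(0,0), (0,1), (0,2), (0,3), (0,4)}; {(0,0), (1,0), (2,0), (3,0), (4,0)}; {(0,0), (1,1), (2,2), (3,3), (4,4)}; {(0,0), (1,2), (2,4), (3,1), (4,3)}; … (6 in all).
So G has 6 subgroups of order 5.

6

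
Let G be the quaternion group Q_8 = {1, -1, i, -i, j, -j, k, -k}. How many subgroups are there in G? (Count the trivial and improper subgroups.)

6

|G| = 8, so by Lagrange every subgroup order divides 8. Divisors: 1, 2, 4, 8.
Subgroups by order — order 1: 1; order 2: 1; order 4: 3; order 8: 1.
Total: 1 + 1 + 3 + 1 = 6.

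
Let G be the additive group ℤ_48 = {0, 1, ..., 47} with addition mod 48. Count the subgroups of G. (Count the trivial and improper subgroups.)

Subgroups of the cyclic group ℤ_48 correspond bijectively to divisors of 48.
Divisors of 48: 1, 2, 3, 4, 6, 8, 12, 16, 24, 48.
So ℤ_48 has 10 subgroups.

10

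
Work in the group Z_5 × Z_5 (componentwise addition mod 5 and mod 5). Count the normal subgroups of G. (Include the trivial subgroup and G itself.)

8

G is abelian, so every subgroup is normal.
G has 8 subgroups in total, hence 8 normal subgroups.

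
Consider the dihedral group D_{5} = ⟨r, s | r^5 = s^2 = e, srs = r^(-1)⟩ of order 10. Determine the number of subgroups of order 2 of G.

5

|G| = 10 and 2 | 10, so subgroups of order 2 are possible by Lagrange.
The subgroups of order 2 are: {e, r^2s}; {e, r^3s}; {e, r^4s}; {e, rs}; … (5 in all).
So G has 5 subgroups of order 2.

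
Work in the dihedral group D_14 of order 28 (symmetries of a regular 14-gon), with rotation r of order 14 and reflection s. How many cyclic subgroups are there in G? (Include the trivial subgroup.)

Group the elements of G by the cyclic subgroup they generate; each cyclic subgroup of order d accounts for φ(d) elements.
Cyclic subgroups by order — order 1: 1; order 2: 15; order 7: 1; order 14: 1.
Total: 18.

18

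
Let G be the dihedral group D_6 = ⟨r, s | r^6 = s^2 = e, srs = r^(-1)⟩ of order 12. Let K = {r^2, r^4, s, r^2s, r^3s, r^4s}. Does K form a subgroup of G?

No

The identity e ∉ K, so K is not a subgroup.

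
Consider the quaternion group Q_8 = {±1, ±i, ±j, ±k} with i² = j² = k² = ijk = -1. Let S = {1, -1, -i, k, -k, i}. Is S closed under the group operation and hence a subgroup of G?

No

|S| = 6 does not divide |G| = 8, so by Lagrange S is not a subgroup.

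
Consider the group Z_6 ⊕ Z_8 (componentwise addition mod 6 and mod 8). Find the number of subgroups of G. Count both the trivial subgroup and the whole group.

22

|G| = 48, so by Lagrange every subgroup order divides 48. Divisors: 1, 2, 3, 4, 6, 8, 12, 16, 24, 48.
Subgroups by order — order 1: 1; order 2: 3; order 3: 1; order 4: 3; order 6: 3; order 8: 3; order 12: 3; order 16: 1; order 24: 3; order 48: 1.
Total: 1 + 3 + 1 + 3 + 3 + 3 + 3 + 1 + 3 + 1 = 22.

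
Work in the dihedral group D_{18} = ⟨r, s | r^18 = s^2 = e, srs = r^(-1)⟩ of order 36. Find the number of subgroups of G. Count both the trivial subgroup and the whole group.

|G| = 36, so by Lagrange every subgroup order divides 36. Divisors: 1, 2, 3, 4, 6, 9, 12, 18, 36.
Subgroups by order — order 1: 1; order 2: 19; order 3: 1; order 4: 9; order 6: 7; order 9: 1; order 12: 3; order 18: 3; order 36: 1.
Total: 1 + 19 + 1 + 9 + 7 + 1 + 3 + 3 + 1 = 45.

45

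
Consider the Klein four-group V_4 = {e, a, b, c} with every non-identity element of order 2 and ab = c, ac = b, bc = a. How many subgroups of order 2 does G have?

3

|G| = 4 and 2 | 4, so subgroups of order 2 are possible by Lagrange.
The subgroups of order 2 are: {e, a}; {e, b}; {e, c}.
So G has 3 subgroups of order 2.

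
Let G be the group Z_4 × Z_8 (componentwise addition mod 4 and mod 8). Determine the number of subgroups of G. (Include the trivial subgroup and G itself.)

|G| = 32, so by Lagrange every subgroup order divides 32. Divisors: 1, 2, 4, 8, 16, 32.
Subgroups by order — order 1: 1; order 2: 3; order 4: 7; order 8: 7; order 16: 3; order 32: 1.
Total: 1 + 3 + 7 + 7 + 3 + 1 = 22.

22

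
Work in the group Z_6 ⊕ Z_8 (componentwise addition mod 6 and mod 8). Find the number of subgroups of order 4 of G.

|G| = 48 and 4 | 48, so subgroups of order 4 are possible by Lagrange.
The subgroups of order 4 are: {(0,0), (0,2), (0,4), (0,6)}; {(0,0), (0,4), (3,0), (3,4)}; {(0,0), (0,4), (3,2), (3,6)}.
So G has 3 subgroups of order 4.

3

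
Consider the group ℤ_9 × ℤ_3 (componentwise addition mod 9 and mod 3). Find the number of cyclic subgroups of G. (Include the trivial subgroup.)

Group the elements of G by the cyclic subgroup they generate; each cyclic subgroup of order d accounts for φ(d) elements.
Cyclic subgroups by order — order 1: 1; order 3: 4; order 9: 3.
Total: 8.

8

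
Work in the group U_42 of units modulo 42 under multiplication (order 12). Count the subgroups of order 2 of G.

|G| = 12 and 2 | 12, so subgroups of order 2 are possible by Lagrange.
The subgroups of order 2 are: {1, 13}; {1, 29}; {1, 41}.
So G has 3 subgroups of order 2.

3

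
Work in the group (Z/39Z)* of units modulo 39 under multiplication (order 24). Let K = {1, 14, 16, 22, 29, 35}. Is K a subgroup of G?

Yes

|K| = 6 divides |G| = 24, consistent with Lagrange.
K contains the identity, every element's inverse is in K, and K is closed under ·: it is a subgroup.
In fact K = ⟨35⟩.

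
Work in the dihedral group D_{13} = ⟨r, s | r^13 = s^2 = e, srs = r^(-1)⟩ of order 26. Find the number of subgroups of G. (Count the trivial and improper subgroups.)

|G| = 26, so by Lagrange every subgroup order divides 26. Divisors: 1, 2, 13, 26.
Subgroups by order — order 1: 1; order 2: 13; order 13: 1; order 26: 1.
Total: 1 + 13 + 1 + 1 = 16.

16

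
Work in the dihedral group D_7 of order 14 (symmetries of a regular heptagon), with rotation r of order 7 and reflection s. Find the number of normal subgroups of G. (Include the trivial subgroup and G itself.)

3

G has 10 subgroups. Checking conjugation-invariance by order — order 1: 1/1 normal; order 2: 0/7 normal; order 7: 1/1 normal; order 14: 1/1 normal.
Total normal subgroups: 3.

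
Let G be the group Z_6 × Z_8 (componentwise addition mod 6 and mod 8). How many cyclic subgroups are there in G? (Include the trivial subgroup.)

16

Each element a generates a cyclic subgroup ⟨a⟩; distinct elements may generate the same one (a cyclic group of order d has φ(d) generators).
Cyclic subgroups by order — order 1: 1; order 2: 3; order 3: 1; order 4: 2; order 6: 3; order 8: 2; order 12: 2; order 24: 2.
Total: 16.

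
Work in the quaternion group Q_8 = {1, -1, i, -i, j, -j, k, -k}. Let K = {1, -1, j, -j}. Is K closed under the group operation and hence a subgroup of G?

Yes

|K| = 4 divides |G| = 8, consistent with Lagrange.
K contains the identity, every element's inverse is in K, and K is closed under ·: it is a subgroup.
In fact K = ⟨j⟩.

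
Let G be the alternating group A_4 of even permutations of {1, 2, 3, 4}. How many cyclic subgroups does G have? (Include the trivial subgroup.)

A cyclic subgroup of order d is generated by each of its φ(d) elements of order d, so the cyclic subgroups of order d number (#elements of order d)/φ(d).
Cyclic subgroups by order — order 1: 1; order 2: 3; order 3: 4.
Total: 8.

8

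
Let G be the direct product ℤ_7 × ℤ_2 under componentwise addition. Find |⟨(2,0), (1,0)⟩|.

7

|⟨(2,0)⟩| = 7 and |⟨(1,0)⟩| = 7, so |H| is a multiple of lcm(7, 7) = 7 and divides |G| = 14.
Closing under the operation: H = {(0,0), (1,0), (2,0), (3,0), (4,0), (5,0), (6,0)}, so |H| = 7.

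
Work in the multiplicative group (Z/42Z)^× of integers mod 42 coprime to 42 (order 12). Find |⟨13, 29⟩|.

4

|⟨13⟩| = 2 and |⟨29⟩| = 2, so |H| is a multiple of lcm(2, 2) = 2 and divides |G| = 12.
Closing under the operation: H = {1, 13, 29, 41}, so |H| = 4.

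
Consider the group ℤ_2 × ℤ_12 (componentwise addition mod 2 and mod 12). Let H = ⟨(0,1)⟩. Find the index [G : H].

|⟨(0,1)⟩| = 12 and |G| = 24.
By Lagrange, [G : H] = |G|/|H| = 24/12 = 2.

2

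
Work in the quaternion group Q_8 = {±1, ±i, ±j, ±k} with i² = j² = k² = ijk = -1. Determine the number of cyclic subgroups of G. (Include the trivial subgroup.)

5

A cyclic subgroup of order d is generated by each of its φ(d) elements of order d, so the cyclic subgroups of order d number (#elements of order d)/φ(d).
Cyclic subgroups by order — order 1: 1; order 2: 1; order 4: 3.
Total: 5.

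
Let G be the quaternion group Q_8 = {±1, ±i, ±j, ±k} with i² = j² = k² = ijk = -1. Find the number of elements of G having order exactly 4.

6

The elements of order 4 are: i, -i, j, -j, k, -k.
That's 6.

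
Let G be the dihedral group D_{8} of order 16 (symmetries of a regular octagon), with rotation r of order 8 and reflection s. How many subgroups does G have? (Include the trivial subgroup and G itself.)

19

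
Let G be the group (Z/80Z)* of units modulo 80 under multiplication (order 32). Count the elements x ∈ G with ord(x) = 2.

The elements of order 2 are: 9, 31, 39, 41, 49, 71, 79.
That's 7.

7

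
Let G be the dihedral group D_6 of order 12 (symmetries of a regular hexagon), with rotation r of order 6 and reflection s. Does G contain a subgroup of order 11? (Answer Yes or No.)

No

11 does not divide |G| = 12, so by Lagrange no subgroup of order 11 exists.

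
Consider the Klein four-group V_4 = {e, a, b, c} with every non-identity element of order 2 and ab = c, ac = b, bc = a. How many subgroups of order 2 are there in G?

3

|G| = 4 and 2 | 4, so subgroups of order 2 are possible by Lagrange.
The subgroups of order 2 are: {e, a}; {e, b}; {e, c}.
So G has 3 subgroups of order 2.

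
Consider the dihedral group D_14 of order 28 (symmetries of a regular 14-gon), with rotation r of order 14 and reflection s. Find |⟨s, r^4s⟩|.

|⟨s⟩| = 2 and |⟨r^4s⟩| = 2, so |H| is a multiple of lcm(2, 2) = 2 and divides |G| = 28.
Closing under the operation: H = {e, r^2, r^4, r^6, r^8, r^10, r^12, s, r^2s, r^4s, r^6s, r^8s, r^10s, r^12s}, so |H| = 14.

14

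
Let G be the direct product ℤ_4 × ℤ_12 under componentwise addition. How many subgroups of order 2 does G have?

3

|G| = 48 and 2 | 48, so subgroups of order 2 are possible by Lagrange.
The subgroups of order 2 are: {(0,0), (0,6)}; {(0,0), (2,0)}; {(0,0), (2,6)}.
So G has 3 subgroups of order 2.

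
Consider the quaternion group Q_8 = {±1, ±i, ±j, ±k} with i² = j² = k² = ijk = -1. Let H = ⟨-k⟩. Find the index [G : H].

2

|⟨-k⟩| = 4 and |G| = 8.
By Lagrange, [G : H] = |G|/|H| = 8/4 = 2.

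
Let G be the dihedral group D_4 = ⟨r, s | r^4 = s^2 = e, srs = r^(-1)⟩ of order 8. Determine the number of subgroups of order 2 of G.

5

|G| = 8 and 2 | 8, so subgroups of order 2 are possible by Lagrange.
The subgroups of order 2 are: {e, r^2}; {e, r^2s}; {e, r^3s}; {e, rs}; … (5 in all).
So G has 5 subgroups of order 2.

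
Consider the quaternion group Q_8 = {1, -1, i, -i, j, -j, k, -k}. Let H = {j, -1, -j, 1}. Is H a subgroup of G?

|H| = 4 divides |G| = 8, consistent with Lagrange.
H contains the identity, every element's inverse is in H, and H is closed under ·: it is a subgroup.
In fact H = ⟨j⟩.

Yes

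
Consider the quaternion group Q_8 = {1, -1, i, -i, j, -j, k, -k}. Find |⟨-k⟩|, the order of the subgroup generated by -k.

Computing powers of -k: the smallest k with (-k)^k = e is k = 4.

4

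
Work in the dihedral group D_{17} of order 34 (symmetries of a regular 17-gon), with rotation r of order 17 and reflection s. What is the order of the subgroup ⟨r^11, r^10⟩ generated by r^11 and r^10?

17

|⟨r^11⟩| = 17 and |⟨r^10⟩| = 17, so |H| is a multiple of lcm(17, 17) = 17 and divides |G| = 34.
Closing under the operation: H = {e, r, r^2, r^3, r^4, r^5, r^6, r^7, r^8, r^9, r^10, r^11, r^12, r^13, r^14, r^15, r^16}, so |H| = 17.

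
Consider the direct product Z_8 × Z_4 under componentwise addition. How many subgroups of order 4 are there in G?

7

|G| = 32 and 4 | 32, so subgroups of order 4 are possible by Lagrange.
The subgroups of order 4 are: {(0,0), (0,1), (0,2), (0,3)}; {(0,0), (0,2), (4,0), (4,2)}; {(0,0), (0,2), (4,1), (4,3)}; {(0,0), (2,0), (4,0), (6,0)}; … (7 in all).
So G has 7 subgroups of order 4.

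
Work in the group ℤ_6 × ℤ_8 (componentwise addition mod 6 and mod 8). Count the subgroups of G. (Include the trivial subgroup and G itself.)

|G| = 48, so by Lagrange every subgroup order divides 48. Divisors: 1, 2, 3, 4, 6, 8, 12, 16, 24, 48.
Subgroups by order — order 1: 1; order 2: 3; order 3: 1; order 4: 3; order 6: 3; order 8: 3; order 12: 3; order 16: 1; order 24: 3; order 48: 1.
Total: 1 + 3 + 1 + 3 + 3 + 3 + 3 + 1 + 3 + 1 = 22.

22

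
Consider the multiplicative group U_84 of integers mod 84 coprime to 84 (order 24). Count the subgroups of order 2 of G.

7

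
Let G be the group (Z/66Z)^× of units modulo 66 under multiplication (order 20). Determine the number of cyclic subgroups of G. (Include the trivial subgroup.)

8

Group the elements of G by the cyclic subgroup they generate; each cyclic subgroup of order d accounts for φ(d) elements.
Cyclic subgroups by order — order 1: 1; order 2: 3; order 5: 1; order 10: 3.
Total: 8.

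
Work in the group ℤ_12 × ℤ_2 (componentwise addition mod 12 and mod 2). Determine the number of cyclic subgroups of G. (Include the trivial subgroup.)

12

Group the elements of G by the cyclic subgroup they generate; each cyclic subgroup of order d accounts for φ(d) elements.
Cyclic subgroups by order — order 1: 1; order 2: 3; order 3: 1; order 4: 2; order 6: 3; order 12: 2.
Total: 12.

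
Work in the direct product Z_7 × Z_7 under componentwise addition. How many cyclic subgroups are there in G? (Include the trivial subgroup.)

9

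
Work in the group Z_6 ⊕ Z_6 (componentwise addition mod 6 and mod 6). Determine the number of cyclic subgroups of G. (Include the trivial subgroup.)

20

A cyclic subgroup of order d is generated by each of its φ(d) elements of order d, so the cyclic subgroups of order d number (#elements of order d)/φ(d).
Cyclic subgroups by order — order 1: 1; order 2: 3; order 3: 4; order 6: 12.
Total: 20.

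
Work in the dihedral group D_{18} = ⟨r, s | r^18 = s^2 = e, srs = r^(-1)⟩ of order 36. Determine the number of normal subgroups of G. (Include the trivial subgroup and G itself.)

9

G has 45 subgroups. Checking conjugation-invariance by order — order 1: 1/1 normal; order 2: 1/19 normal; order 3: 1/1 normal; order 4: 0/9 normal; order 6: 1/7 normal; order 9: 1/1 normal; order 12: 0/3 normal; order 18: 3/3 normal; order 36: 1/1 normal.
Total normal subgroups: 9.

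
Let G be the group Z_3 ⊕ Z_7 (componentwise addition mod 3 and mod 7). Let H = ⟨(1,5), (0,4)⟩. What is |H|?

21

|⟨(1,5)⟩| = 21 and |⟨(0,4)⟩| = 7, so |H| is a multiple of lcm(21, 7) = 21 and divides |G| = 21.
Closing {(1,5), (0,4)} under the group operation gives all of G, so |H| = 21.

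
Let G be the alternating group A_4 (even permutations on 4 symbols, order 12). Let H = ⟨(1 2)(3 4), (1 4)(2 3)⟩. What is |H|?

4

|⟨(1 2)(3 4)⟩| = 2 and |⟨(1 4)(2 3)⟩| = 2, so |H| is a multiple of lcm(2, 2) = 2 and divides |G| = 12.
Closing under the operation: H = {e, (1 2)(3 4), (1 3)(2 4), (1 4)(2 3)}, so |H| = 4.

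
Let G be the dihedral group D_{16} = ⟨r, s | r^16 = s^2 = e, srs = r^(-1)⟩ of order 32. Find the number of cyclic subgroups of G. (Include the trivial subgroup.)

Each element a generates a cyclic subgroup ⟨a⟩; distinct elements may generate the same one (a cyclic group of order d has φ(d) generators).
Cyclic subgroups by order — order 1: 1; order 2: 17; order 4: 1; order 8: 1; order 16: 1.
Total: 21.

21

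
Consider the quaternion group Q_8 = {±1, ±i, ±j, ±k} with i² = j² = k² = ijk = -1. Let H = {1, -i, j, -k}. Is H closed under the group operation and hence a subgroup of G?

No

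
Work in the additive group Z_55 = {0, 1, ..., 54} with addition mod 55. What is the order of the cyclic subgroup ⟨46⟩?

55

In Z_55, the order of an element a is n/gcd(a, n).
gcd(46, 55) = 1, so |⟨46⟩| = 55/1 = 55.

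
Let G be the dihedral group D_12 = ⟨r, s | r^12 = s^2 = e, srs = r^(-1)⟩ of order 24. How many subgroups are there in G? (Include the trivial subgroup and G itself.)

|G| = 24, so by Lagrange every subgroup order divides 24. Divisors: 1, 2, 3, 4, 6, 8, 12, 24.
Subgroups by order — order 1: 1; order 2: 13; order 3: 1; order 4: 7; order 6: 5; order 8: 3; order 12: 3; order 24: 1.
Total: 1 + 13 + 1 + 7 + 5 + 3 + 3 + 1 = 34.

34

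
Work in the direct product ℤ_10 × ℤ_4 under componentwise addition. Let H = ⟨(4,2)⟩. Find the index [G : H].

4

|⟨(4,2)⟩| = 10 and |G| = 40.
By Lagrange, [G : H] = |G|/|H| = 40/10 = 4.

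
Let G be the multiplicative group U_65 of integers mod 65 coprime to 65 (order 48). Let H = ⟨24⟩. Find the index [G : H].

4

|⟨24⟩| = 12 and |G| = 48.
By Lagrange, [G : H] = |G|/|H| = 48/12 = 4.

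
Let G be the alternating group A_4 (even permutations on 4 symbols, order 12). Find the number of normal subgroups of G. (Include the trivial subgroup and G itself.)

G has 10 subgroups. Checking conjugation-invariance by order — order 1: 1/1 normal; order 2: 0/3 normal; order 3: 0/4 normal; order 4: 1/1 normal; order 12: 1/1 normal.
Total normal subgroups: 3.

3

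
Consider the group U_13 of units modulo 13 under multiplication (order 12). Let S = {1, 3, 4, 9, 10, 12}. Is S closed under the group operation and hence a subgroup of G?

|S| = 6 divides |G| = 12, consistent with Lagrange.
S contains the identity, every element's inverse is in S, and S is closed under ·: it is a subgroup.
In fact S = ⟨4⟩.

Yes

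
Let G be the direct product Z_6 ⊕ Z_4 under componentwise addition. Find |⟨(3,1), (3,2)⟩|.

|⟨(3,1)⟩| = 4 and |⟨(3,2)⟩| = 2, so |H| is a multiple of lcm(4, 2) = 4 and divides |G| = 24.
Closing under the operation: H = {(0,0), (0,1), (0,2), (0,3), (3,0), (3,1), (3,2), (3,3)}, so |H| = 8.

8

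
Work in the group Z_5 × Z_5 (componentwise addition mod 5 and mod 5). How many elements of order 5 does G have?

An element (a,b) has order lcm(ord(a), ord(b)); count pairs with lcm equal to 5.
Enumerating gives 24 such elements.

24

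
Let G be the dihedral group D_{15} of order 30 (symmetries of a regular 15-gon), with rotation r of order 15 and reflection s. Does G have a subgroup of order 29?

29 does not divide |G| = 30, so by Lagrange no subgroup of order 29 exists.

No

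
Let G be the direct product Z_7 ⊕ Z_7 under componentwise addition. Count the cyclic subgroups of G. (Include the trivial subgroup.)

9

Each element a generates a cyclic subgroup ⟨a⟩; distinct elements may generate the same one (a cyclic group of order d has φ(d) generators).
Cyclic subgroups by order — order 1: 1; order 7: 8.
Total: 9.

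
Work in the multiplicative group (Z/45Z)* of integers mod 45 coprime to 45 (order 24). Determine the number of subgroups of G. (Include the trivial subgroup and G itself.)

16

|G| = 24, so by Lagrange every subgroup order divides 24. Divisors: 1, 2, 3, 4, 6, 8, 12, 24.
Subgroups by order — order 1: 1; order 2: 3; order 3: 1; order 4: 3; order 6: 3; order 8: 1; order 12: 3; order 24: 1.
Total: 1 + 3 + 1 + 3 + 3 + 1 + 3 + 1 = 16.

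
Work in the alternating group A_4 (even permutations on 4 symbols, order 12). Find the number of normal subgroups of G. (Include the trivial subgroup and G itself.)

3

G has 10 subgroups. Checking conjugation-invariance by order — order 1: 1/1 normal; order 2: 0/3 normal; order 3: 0/4 normal; order 4: 1/1 normal; order 12: 1/1 normal.
Total normal subgroups: 3.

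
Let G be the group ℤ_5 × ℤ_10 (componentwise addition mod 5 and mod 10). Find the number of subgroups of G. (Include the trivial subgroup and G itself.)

16

|G| = 50, so by Lagrange every subgroup order divides 50. Divisors: 1, 2, 5, 10, 25, 50.
Subgroups by order — order 1: 1; order 2: 1; order 5: 6; order 10: 6; order 25: 1; order 50: 1.
Total: 1 + 1 + 6 + 6 + 1 + 1 = 16.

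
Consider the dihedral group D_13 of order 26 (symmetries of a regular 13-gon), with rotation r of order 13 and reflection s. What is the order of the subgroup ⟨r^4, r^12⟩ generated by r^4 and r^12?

13

|⟨r^4⟩| = 13 and |⟨r^12⟩| = 13, so |H| is a multiple of lcm(13, 13) = 13 and divides |G| = 26.
Closing under the operation: H = {e, r, r^2, r^3, r^4, r^5, r^6, r^7, r^8, r^9, r^10, r^11, r^12}, so |H| = 13.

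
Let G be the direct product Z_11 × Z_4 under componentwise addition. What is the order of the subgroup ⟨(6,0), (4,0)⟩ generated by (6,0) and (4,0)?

|⟨(6,0)⟩| = 11 and |⟨(4,0)⟩| = 11, so |H| is a multiple of lcm(11, 11) = 11 and divides |G| = 44.
Closing under the operation: H = {(0,0), (1,0), (2,0), (3,0), (4,0), (5,0), (6,0), (7,0), (8,0), (9,0), (10,0)}, so |H| = 11.

11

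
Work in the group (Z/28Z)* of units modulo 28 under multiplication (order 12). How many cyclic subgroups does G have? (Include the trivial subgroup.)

8

Each element a generates a cyclic subgroup ⟨a⟩; distinct elements may generate the same one (a cyclic group of order d has φ(d) generators).
Cyclic subgroups by order — order 1: 1; order 2: 3; order 3: 1; order 6: 3.
Total: 8.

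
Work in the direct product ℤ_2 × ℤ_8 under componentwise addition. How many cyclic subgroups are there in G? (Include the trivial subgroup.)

Group the elements of G by the cyclic subgroup they generate; each cyclic subgroup of order d accounts for φ(d) elements.
Cyclic subgroups by order — order 1: 1; order 2: 3; order 4: 2; order 8: 2.
Total: 8.

8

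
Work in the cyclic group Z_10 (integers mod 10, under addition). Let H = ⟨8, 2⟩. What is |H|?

5

|⟨8⟩| = 5 and |⟨2⟩| = 5, so |H| is a multiple of lcm(5, 5) = 5 and divides |G| = 10.
Closing under the operation: H = {0, 2, 4, 6, 8}, so |H| = 5.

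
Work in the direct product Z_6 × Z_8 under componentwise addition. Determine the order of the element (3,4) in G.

The order of (3,4) in Z_6 × Z_8 is lcm(ord(3) in Z_6, ord(4) in Z_8).
ord(3) = 2 and ord(4) = 2, so |⟨(3,4)⟩| = lcm(2, 2) = 2.

2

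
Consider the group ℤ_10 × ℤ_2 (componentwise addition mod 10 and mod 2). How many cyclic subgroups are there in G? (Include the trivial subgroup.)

8

A cyclic subgroup of order d is generated by each of its φ(d) elements of order d, so the cyclic subgroups of order d number (#elements of order d)/φ(d).
Cyclic subgroups by order — order 1: 1; order 2: 3; order 5: 1; order 10: 3.
Total: 8.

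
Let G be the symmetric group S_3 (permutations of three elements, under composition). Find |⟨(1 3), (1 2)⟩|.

|⟨(1 3)⟩| = 2 and |⟨(1 2)⟩| = 2, so |H| is a multiple of lcm(2, 2) = 2 and divides |G| = 6.
Closing {(1 3), (1 2)} under the group operation gives all of G, so |H| = 6.

6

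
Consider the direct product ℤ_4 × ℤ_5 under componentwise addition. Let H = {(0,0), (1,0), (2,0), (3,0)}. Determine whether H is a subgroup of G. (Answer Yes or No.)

Yes

|H| = 4 divides |G| = 20, consistent with Lagrange.
H contains the identity, every element's inverse is in H, and H is closed under +: it is a subgroup.
In fact H = ⟨(1,0)⟩.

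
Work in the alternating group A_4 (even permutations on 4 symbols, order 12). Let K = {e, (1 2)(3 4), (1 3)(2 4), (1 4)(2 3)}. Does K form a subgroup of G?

|K| = 4 divides |G| = 12, consistent with Lagrange.
K contains the identity, every element's inverse is in K, and K is closed under ∘: it is a subgroup.

Yes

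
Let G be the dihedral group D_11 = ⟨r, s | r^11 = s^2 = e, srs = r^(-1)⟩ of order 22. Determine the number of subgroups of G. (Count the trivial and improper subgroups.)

|G| = 22, so by Lagrange every subgroup order divides 22. Divisors: 1, 2, 11, 22.
Subgroups by order — order 1: 1; order 2: 11; order 11: 1; order 22: 1.
Total: 1 + 11 + 1 + 1 = 14.

14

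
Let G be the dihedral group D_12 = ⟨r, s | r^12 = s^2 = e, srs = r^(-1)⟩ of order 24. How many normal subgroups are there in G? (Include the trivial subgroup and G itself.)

9

G has 34 subgroups. Checking conjugation-invariance by order — order 1: 1/1 normal; order 2: 1/13 normal; order 3: 1/1 normal; order 4: 1/7 normal; order 6: 1/5 normal; order 8: 0/3 normal; order 12: 3/3 normal; order 24: 1/1 normal.
Total normal subgroups: 9.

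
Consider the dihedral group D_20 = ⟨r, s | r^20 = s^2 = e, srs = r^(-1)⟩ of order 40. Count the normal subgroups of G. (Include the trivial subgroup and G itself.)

9

G has 48 subgroups. Checking conjugation-invariance by order — order 1: 1/1 normal; order 2: 1/21 normal; order 4: 1/11 normal; order 5: 1/1 normal; order 8: 0/5 normal; order 10: 1/5 normal; order 20: 3/3 normal; order 40: 1/1 normal.
Total normal subgroups: 9.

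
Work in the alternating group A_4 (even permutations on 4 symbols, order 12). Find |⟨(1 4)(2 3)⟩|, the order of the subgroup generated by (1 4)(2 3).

Computing powers of (1 4)(2 3): the smallest k with ((1 4)(2 3))^k = e is k = 2.

2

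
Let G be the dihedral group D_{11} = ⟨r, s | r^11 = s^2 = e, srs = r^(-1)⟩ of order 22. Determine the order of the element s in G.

Computing powers of s: the smallest k with (s)^k = e is k = 2.

2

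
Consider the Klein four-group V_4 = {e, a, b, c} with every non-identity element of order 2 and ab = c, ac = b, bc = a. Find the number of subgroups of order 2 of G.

|G| = 4 and 2 | 4, so subgroups of order 2 are possible by Lagrange.
The subgroups of order 2 are: {e, a}; {e, b}; {e, c}.
So G has 3 subgroups of order 2.

3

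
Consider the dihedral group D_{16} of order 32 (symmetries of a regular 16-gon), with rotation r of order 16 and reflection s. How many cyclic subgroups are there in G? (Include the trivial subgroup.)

21

Each element a generates a cyclic subgroup ⟨a⟩; distinct elements may generate the same one (a cyclic group of order d has φ(d) generators).
Cyclic subgroups by order — order 1: 1; order 2: 17; order 4: 1; order 8: 1; order 16: 1.
Total: 21.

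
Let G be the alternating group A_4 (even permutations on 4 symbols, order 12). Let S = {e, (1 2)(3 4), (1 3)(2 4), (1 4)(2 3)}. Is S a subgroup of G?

Yes

|S| = 4 divides |G| = 12, consistent with Lagrange.
S contains the identity, every element's inverse is in S, and S is closed under ∘: it is a subgroup.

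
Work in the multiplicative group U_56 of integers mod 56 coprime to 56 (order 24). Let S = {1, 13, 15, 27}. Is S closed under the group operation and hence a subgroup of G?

Yes

|S| = 4 divides |G| = 24, consistent with Lagrange.
S contains the identity, every element's inverse is in S, and S is closed under ·: it is a subgroup.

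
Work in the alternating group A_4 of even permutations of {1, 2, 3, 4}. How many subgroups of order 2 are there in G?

3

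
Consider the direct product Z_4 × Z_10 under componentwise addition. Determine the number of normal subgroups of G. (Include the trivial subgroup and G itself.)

16

G is abelian, so every subgroup is normal.
G has 16 subgroups in total, hence 16 normal subgroups.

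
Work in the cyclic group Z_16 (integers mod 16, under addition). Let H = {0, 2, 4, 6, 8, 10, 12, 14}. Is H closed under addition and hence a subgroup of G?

|H| = 8 divides |G| = 16, consistent with Lagrange.
H contains the identity, every element's inverse is in H, and H is closed under +: it is a subgroup.
In fact H = ⟨2⟩.

Yes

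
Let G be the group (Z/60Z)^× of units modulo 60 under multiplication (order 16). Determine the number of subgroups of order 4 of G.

|G| = 16 and 4 | 16, so subgroups of order 4 are possible by Lagrange.
The subgroups of order 4 are: {1, 11, 19, 29}; {1, 11, 31, 41}; {1, 11, 49, 59}; {1, 13, 37, 49}; … (11 in all).
So G has 11 subgroups of order 4.

11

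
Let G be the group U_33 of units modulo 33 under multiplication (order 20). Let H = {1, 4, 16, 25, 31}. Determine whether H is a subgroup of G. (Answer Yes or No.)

Yes

|H| = 5 divides |G| = 20, consistent with Lagrange.
H contains the identity, every element's inverse is in H, and H is closed under ·: it is a subgroup.
In fact H = ⟨16⟩.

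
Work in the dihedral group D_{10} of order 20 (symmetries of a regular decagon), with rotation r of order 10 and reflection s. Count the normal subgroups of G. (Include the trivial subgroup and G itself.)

G has 22 subgroups. Checking conjugation-invariance by order — order 1: 1/1 normal; order 2: 1/11 normal; order 4: 0/5 normal; order 5: 1/1 normal; order 10: 3/3 normal; order 20: 1/1 normal.
Total normal subgroups: 7.

7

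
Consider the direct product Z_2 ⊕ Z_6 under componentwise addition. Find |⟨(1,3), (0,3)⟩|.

4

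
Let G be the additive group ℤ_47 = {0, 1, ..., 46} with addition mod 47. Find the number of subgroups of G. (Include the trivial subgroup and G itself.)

2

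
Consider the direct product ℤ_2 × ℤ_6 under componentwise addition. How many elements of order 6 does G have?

An element (a,b) has order lcm(ord(a), ord(b)); count pairs with lcm equal to 6.
Enumerating gives 6 such elements.

6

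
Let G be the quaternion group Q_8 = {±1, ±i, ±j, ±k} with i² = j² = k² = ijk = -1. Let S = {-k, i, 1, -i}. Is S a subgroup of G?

-k ∈ S but its inverse k ∉ S, so S is not a subgroup.

No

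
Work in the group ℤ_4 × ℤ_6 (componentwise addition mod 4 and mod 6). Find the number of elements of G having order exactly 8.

0

An element (a,b) has order lcm(ord(a), ord(b)); count pairs with lcm equal to 8.
Enumerating gives 0 such elements.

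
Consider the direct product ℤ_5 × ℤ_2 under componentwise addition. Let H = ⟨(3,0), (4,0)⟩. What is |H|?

5

|⟨(3,0)⟩| = 5 and |⟨(4,0)⟩| = 5, so |H| is a multiple of lcm(5, 5) = 5 and divides |G| = 10.
Closing under the operation: H = {(0,0), (1,0), (2,0), (3,0), (4,0)}, so |H| = 5.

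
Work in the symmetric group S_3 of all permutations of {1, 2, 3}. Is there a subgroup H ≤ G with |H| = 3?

3 | 6. A subgroup of order 3 is {e, (1 2 3), (1 3 2)}.

Yes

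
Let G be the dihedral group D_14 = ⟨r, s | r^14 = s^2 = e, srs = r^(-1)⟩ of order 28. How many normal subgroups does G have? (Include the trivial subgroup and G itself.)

7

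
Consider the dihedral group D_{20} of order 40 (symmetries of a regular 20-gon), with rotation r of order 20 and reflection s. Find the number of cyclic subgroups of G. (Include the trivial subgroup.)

26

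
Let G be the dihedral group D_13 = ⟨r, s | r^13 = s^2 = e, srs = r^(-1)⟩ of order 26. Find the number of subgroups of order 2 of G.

|G| = 26 and 2 | 26, so subgroups of order 2 are possible by Lagrange.
The subgroups of order 2 are: {e, r^10s}; {e, r^11s}; {e, r^12s}; {e, r^2s}; … (13 in all).
So G has 13 subgroups of order 2.

13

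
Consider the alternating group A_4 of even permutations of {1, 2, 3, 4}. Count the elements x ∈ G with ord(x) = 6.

No element of G has order 6 (even though 6 | 12).

0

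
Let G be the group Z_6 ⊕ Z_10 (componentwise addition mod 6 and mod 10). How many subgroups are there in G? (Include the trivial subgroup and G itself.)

20

|G| = 60, so by Lagrange every subgroup order divides 60. Divisors: 1, 2, 3, 4, 5, 6, 10, 12, 15, 20, 30, 60.
Subgroups by order — order 1: 1; order 2: 3; order 3: 1; order 4: 1; order 5: 1; order 6: 3; order 10: 3; order 12: 1; order 15: 1; order 20: 1; order 30: 3; order 60: 1.
Total: 1 + 3 + 1 + 1 + 1 + 3 + 3 + 1 + 1 + 1 + 3 + 1 = 20.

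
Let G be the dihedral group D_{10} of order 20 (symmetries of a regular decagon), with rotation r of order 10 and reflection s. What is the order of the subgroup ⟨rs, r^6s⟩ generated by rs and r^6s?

4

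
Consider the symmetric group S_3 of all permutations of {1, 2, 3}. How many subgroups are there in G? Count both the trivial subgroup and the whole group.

6

|G| = 6, so by Lagrange every subgroup order divides 6. Divisors: 1, 2, 3, 6.
Subgroups by order — order 1: 1; order 2: 3; order 3: 1; order 6: 1.
Total: 1 + 3 + 1 + 1 = 6.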